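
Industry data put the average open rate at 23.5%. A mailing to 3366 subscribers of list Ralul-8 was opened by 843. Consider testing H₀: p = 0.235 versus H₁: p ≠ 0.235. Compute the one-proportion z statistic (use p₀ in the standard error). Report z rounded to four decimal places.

z = 2.1135

p̂ = 843/3366 = 0.2504456.
Under H₀, SE = √(0.235·0.765/3366) = √(5.34091e-05) = 0.0073082.
z = (0.2504456 − 0.235)/0.0073082 = 0.0154456/0.0073082 = 2.1135.
p-value = 2·P(Z > 2.113) ≈ 0.0346.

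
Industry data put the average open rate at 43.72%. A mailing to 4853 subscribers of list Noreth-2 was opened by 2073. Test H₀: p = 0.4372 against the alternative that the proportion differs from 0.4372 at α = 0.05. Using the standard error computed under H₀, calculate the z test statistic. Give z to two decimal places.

z = -1.41

p̂ = 2073/4853 = 0.4272.
Standard error under H₀: √(0.4372×0.5628/4853) = 0.0071.
z = (0.4272 − 0.4372)/0.0071 = -0.0100/0.0071 = -1.41.
Two-sided p-value ≈ 2·Φ(−1.410) = 0.1585. With α = 0.05, fail to reject H₀.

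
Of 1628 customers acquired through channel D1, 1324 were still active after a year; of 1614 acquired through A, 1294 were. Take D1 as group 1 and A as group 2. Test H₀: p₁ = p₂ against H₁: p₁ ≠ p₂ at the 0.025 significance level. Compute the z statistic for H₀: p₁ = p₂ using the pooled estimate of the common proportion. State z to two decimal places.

z = 0.83

p̂₁ = 1324/1628 ≈ 0.81327, p̂₂ = 1294/1614 ≈ 0.80173.
Pooled p̂ = (1324+1294)/(1628+1614) = 2618/3242 = 0.80753.
SE = √(p̂(1−p̂)(1/n₁+1/n₂)) = √(0.80753·0.19247·0.00123383) = √(0.000191771) = 0.01385.
z = (0.81327 − 0.80173)/0.01385 = 0.01154/0.01385 = 0.83.
Two-sided p-value ≈ 2·Φ(−0.833) = 0.4049. With α = 0.025, fail to reject H₀.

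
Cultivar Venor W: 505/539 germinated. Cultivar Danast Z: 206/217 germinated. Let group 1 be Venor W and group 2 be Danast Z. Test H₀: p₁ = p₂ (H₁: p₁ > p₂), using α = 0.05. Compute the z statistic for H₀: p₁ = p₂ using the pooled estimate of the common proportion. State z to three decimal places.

z = -0.651

p̂₁ = 505/539 = 0.93692, p̂₂ = 206/217 = 0.94931.
Pooled p̂ = (505+206)/(539+217) = 711/756 = 0.94048.
SE = √(p̂(1−p̂)(1/n₁+1/n₂)) = √(0.94048·0.05952·0.00646358) = √(0.000361836) = 0.01902.
z = (0.93692 − 0.94931)/0.01902 = -0.01239/0.01902 = -0.651.
p-value = P(Z > -0.651) ≈ 0.7426; since p > α = 0.05, fail to reject H₀.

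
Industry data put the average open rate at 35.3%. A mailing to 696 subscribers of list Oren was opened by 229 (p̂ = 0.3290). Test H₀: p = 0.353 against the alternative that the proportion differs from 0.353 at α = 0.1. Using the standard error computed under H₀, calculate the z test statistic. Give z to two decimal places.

p̂ = 229/696 ≈ 0.32902.
Standard error under H₀: √(0.353×0.647/696) = 0.01811.
z = (0.32902 − 0.353)/0.01811 = -0.02398/0.01811 = -1.32.
p-value = 2·P(Z > 1.324) ≈ 0.1856. With α = 0.1, fail to reject H₀.

z = -1.32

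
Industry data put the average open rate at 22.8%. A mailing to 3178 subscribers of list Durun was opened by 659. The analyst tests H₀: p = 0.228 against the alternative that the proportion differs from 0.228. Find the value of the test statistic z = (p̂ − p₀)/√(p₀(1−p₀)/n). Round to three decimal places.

z = -2.773

p̂ = 659/3178 = 0.207363.
Under H₀, SE = √(0.228·0.772/3178) = √(5.53858e-05) = 0.007442.
z = (0.207363 − 0.228)/0.007442 = -0.020637/0.007442 = -2.773.
Two-sided p-value ≈ 2·Φ(−2.773) = 0.0056.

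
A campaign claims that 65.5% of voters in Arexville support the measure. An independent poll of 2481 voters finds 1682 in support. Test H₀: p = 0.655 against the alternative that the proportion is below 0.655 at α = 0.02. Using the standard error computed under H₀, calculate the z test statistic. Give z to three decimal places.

z = 2.405

p̂ = 1682/2481 ≈ 0.677952.
SE = √(p₀(1−p₀)/n) = √(0.22597/2481) = 0.009544.
z = (0.677952 − 0.655)/0.009544 = 0.022952/0.009544 = 2.405.
p-value = P(Z < 2.405) ≈ 0.9919; since p > α = 0.02, fail to reject H₀.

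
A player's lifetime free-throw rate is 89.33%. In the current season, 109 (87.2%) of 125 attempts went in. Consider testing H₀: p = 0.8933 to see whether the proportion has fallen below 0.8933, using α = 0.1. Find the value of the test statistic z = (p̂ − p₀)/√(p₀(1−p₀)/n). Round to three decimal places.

p̂ = 109/125 ≈ 0.87200.
Under H₀, SE = √(0.8933·0.1067/125) = √(0.000762521) = 0.02761.
z = (0.87200 − 0.8933)/0.02761 = -0.02130/0.02761 = -0.771.
p-value = P(Z < -0.771) ≈ 0.2202; since p > α = 0.1, fail to reject H₀.

z = -0.771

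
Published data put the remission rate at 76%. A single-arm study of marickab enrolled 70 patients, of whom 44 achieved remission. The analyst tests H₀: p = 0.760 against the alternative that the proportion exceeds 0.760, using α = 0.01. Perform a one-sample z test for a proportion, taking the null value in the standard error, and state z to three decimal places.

z = -2.575

p̂ = 44/70 ≈ 0.62857.
SE = √(p₀(1−p₀)/n) = √(0.1824/70) = 0.05105.
z = (0.62857 − 0.76)/0.05105 = -0.13143/0.05105 = -2.575.
p-value = P(Z > -2.575) ≈ 0.9950, so at α = 0.01 we fail to reject H₀.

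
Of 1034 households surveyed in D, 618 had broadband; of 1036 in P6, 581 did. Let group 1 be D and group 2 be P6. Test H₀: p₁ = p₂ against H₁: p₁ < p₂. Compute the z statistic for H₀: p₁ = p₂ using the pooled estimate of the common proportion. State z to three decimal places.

p̂₁ = 618/1034 = 0.59768, p̂₂ = 581/1036 = 0.56081.
Pooled p̂ = (618+581)/(1034+1036) = 1199/2070 = 0.57923.
SE = √(0.243723 × 0.00193237) = 0.02170.
z = (0.59768 − 0.56081)/0.02170 = 0.03687/0.02170 = 1.699.
p-value = P(Z < 1.699) ≈ 0.9553.

z = 1.699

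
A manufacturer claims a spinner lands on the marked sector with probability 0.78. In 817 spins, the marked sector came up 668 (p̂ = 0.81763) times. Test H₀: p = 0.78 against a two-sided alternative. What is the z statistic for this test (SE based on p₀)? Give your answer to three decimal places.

p̂ = 668/817 ≈ 0.817625.
Standard error under H₀: √(0.78×0.22/817) = 0.014493.
z = (0.817625 − 0.78)/0.014493 = 0.037625/0.014493 = 2.596.

z = 2.596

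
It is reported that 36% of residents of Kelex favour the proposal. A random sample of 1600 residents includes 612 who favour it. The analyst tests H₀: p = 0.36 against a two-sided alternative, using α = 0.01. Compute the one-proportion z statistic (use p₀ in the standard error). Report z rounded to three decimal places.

z = 1.875

p̂ = 612/1600 = 0.38250.
Under H₀, SE = √(0.36·0.64/1600) = √(0.000144) = 0.01200.
z = (0.38250 − 0.36)/0.01200 = 0.02250/0.01200 = 1.875.
Two-sided p-value ≈ 2·Φ(−1.875) = 0.0608; since p > α = 0.01, fail to reject H₀.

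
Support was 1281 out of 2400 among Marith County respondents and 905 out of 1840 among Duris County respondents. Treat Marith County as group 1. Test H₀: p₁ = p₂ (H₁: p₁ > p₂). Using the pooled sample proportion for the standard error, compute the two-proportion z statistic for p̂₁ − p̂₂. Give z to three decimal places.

z = 2.706

p̂₁ = 1281/2400 ≈ 0.533750, p̂₂ = 905/1840 ≈ 0.491848.
Pooled p̂ = (1281+905)/(2400+1840) = 2186/4240 = 0.515566.
SE = √(p̂(1−p̂)(1/n₁+1/n₂)) = √(0.515566·0.484434·0.000960145) = √(0.000239804) = 0.015486.
z = (0.533750 − 0.491848)/0.015486 = 0.041902/0.015486 = 2.706.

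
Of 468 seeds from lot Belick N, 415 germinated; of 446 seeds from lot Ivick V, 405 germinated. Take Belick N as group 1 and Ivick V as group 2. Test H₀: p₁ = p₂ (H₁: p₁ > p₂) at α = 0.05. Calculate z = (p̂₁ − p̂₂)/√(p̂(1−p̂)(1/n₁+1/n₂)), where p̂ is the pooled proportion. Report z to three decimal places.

z = -1.061

p̂₁ = 415/468 ≈ 0.88675, p̂₂ = 405/446 ≈ 0.90807.
Pooled p̂ = (415+405)/(468+446) = 820/914 = 0.89716.
SE = √(p̂(1−p̂)(1/n₁+1/n₂)) = √(0.89716·0.10284·0.0043789) = √(0.000404031) = 0.02010.
z = (0.88675 − 0.90807)/0.02010 = -0.02132/0.02010 = -1.061.
p-value = P(Z > -1.061) ≈ 0.8556. With α = 0.05, fail to reject H₀.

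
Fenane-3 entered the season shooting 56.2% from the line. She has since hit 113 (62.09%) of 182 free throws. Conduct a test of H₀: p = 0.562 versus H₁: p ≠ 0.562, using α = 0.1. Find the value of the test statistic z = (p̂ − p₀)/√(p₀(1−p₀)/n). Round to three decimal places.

p̂ = 113/182 = 0.62088.
Standard error under H₀: √(0.562×0.438/182) = 0.03678.
z = (0.62088 − 0.562)/0.03678 = 0.05888/0.03678 = 1.601.
p-value = 2·P(Z > 1.601) ≈ 0.1094. With α = 0.1, fail to reject H₀.

z = 1.601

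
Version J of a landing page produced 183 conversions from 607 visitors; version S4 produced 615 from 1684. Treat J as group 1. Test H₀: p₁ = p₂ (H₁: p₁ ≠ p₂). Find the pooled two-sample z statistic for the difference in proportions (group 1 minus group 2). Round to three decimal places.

z = -2.825

p̂₁ = 183/607 ≈ 0.301483, p̂₂ = 615/1684 ≈ 0.365202.
Pooled p̂ = (183+615)/(607+1684) = 798/2291 = 0.348320.
SE = √(p̂(1−p̂)(1/n₁+1/n₂)) = √(0.348320·0.651680·0.00224127) = √(0.000508753) = 0.022556.
z = (0.301483 − 0.365202)/0.022556 = -0.063719/0.022556 = -2.825.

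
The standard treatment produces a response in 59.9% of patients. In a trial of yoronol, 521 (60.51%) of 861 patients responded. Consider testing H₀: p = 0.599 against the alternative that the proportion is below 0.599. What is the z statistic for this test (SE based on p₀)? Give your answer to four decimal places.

z = 0.3658

p̂ = 521/861 ≈ 0.605110.
Standard error under H₀: √(0.599×0.401/861) = 0.016703.
z = (0.605110 − 0.599)/0.016703 = 0.006110/0.016703 = 0.3658.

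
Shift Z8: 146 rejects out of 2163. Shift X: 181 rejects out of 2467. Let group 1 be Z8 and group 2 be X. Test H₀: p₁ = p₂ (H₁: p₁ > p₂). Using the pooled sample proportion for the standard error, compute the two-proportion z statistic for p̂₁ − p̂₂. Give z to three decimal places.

p̂₁ = 146/2163 = 0.067499, p̂₂ = 181/2467 = 0.073368.
Pooled p̂ = (146+181)/(2163+2467) = 327/4630 = 0.070626.
SE = √(p̂(1−p̂)(1/n₁+1/n₂)) = √(0.070626·0.929374·0.000867671) = √(5.69525e-05) = 0.007547.
z = (0.067499 − 0.073368)/0.007547 = -0.005869/0.007547 = -0.778.
p-value = P(Z > -0.778) ≈ 0.7816.

z = -0.778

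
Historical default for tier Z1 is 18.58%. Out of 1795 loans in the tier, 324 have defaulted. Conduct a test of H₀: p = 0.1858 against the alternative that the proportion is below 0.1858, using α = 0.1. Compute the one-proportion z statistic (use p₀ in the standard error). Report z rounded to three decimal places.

z = -0.577

p̂ = 324/1795 = 0.18050.
SE = √(p₀(1−p₀)/n) = √(0.15128/1795) = 0.00918.
z = (0.18050 − 0.1858)/0.00918 = -0.00530/0.00918 = -0.577.
p-value = P(Z < -0.577) ≈ 0.2819; since p > α = 0.1, fail to reject H₀.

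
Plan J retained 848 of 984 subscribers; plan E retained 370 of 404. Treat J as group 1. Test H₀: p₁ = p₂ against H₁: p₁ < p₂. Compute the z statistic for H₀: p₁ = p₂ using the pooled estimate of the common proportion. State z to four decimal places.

z = -2.7903

p̂₁ = 848/984 = 0.861789, p̂₂ = 370/404 = 0.915842.
Pooled p̂ = (848+370)/(984+404) = 1218/1388 = 0.877522.
SE = √(0.107477 × 0.00349151) = 0.019372.
z = (0.861789 − 0.915842)/0.019372 = -0.054053/0.019372 = -2.7903.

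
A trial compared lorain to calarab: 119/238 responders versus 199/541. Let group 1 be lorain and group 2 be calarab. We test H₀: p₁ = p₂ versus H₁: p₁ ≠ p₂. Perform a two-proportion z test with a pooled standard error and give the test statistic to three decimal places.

p̂₁ = 119/238 = 0.50000, p̂₂ = 199/541 = 0.36784.
Pooled p̂ = (119+199)/(238+541) = 318/779 = 0.40822.
SE = √(0.241576 × 0.00605011) = 0.03823.
z = (0.50000 − 0.36784)/0.03823 = 0.13216/0.03823 = 3.457.
p-value = 2·P(Z > 3.457) ≈ 0.0005.

z = 3.457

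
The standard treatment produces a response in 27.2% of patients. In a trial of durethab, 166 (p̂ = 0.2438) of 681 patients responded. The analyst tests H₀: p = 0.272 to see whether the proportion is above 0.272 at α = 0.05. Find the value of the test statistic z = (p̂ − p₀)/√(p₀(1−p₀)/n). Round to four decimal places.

p̂ = 166/681 ≈ 0.243759.
Under H₀, SE = √(0.272·0.728/681) = √(0.000290772) = 0.017052.
z = (0.243759 − 0.272)/0.017052 = -0.028241/0.017052 = -1.6562.
p-value = P(Z > -1.656) ≈ 0.9512; since p > α = 0.05, fail to reject H₀.

z = -1.6562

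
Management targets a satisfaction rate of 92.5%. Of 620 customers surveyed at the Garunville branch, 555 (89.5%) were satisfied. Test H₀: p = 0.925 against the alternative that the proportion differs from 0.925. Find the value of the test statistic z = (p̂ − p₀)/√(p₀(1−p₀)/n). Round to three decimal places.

p̂ = 555/620 = 0.895161.
SE = √(p₀(1−p₀)/n) = √(0.069375/620) = 0.010578.
z = (0.895161 − 0.925)/0.010578 = -0.029839/0.010578 = -2.821.
p-value = 2·P(Z > 2.821) ≈ 0.0048.

z = -2.821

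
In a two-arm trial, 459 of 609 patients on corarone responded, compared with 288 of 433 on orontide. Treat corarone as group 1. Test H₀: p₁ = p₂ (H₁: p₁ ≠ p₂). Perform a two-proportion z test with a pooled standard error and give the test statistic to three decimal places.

p̂₁ = 459/609 = 0.75369, p̂₂ = 288/433 = 0.66513.
Pooled p̂ = (459+288)/(609+433) = 747/1042 = 0.71689.
SE = √(p̂(1−p̂)(1/n₁+1/n₂)) = √(0.71689·0.28311·0.0039515) = √(0.000801991) = 0.02832.
z = (0.75369 − 0.66513)/0.02832 = 0.08856/0.02832 = 3.127.
Two-sided p-value ≈ 2·Φ(−3.127) = 0.0018.

z = 3.127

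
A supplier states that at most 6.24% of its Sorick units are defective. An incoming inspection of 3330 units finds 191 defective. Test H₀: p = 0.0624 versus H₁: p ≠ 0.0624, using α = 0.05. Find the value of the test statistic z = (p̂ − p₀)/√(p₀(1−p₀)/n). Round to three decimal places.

z = -1.203

p̂ = 191/3330 = 0.05736.
Under H₀, SE = √(0.0624·0.9376/3330) = √(1.75694e-05) = 0.00419.
z = (0.05736 − 0.0624)/0.00419 = -0.00504/0.00419 = -1.203.
p-value = 2·P(Z > 1.203) ≈ 0.2290; since p > α = 0.05, fail to reject H₀.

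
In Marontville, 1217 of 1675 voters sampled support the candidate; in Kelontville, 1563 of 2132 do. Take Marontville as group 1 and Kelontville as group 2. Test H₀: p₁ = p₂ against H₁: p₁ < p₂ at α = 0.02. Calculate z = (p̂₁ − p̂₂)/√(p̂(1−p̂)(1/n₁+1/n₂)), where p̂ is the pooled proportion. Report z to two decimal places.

p̂₁ = 1217/1675 = 0.7266, p̂₂ = 1563/2132 = 0.7331.
Pooled p̂ = (1217+1563)/(1675+2132) = 2780/3807 = 0.7302.
SE = √(p̂(1−p̂)(1/n₁+1/n₂)) = √(0.7302·0.2698·0.00106606) = √(0.000210005) = 0.0145.
z = (0.7266 − 0.7331)/0.0145 = -0.0065/0.0145 = -0.45.
p-value = P(Z < -0.452) ≈ 0.3257. With α = 0.02, fail to reject H₀.

z = -0.45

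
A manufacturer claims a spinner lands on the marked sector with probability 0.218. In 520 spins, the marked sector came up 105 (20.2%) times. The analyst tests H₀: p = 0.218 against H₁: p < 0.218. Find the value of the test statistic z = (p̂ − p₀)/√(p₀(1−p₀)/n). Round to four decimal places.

p̂ = 105/520 = 0.201923.
Standard error under H₀: √(0.218×0.782/520) = 0.018106.
z = (0.201923 − 0.218)/0.018106 = -0.016077/0.018106 = -0.8879.

z = -0.8879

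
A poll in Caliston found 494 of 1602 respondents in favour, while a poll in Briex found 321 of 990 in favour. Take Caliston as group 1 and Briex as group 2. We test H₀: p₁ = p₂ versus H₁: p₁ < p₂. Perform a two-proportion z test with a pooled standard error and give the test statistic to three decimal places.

z = -0.846

p̂₁ = 494/1602 ≈ 0.30836, p̂₂ = 321/990 ≈ 0.32424.
Pooled p̂ = (494+321)/(1602+990) = 815/2592 = 0.31443.
SE = √(0.215563 × 0.00163432) = 0.01877.
z = (0.30836 − 0.32424)/0.01877 = -0.01588/0.01877 = -0.846.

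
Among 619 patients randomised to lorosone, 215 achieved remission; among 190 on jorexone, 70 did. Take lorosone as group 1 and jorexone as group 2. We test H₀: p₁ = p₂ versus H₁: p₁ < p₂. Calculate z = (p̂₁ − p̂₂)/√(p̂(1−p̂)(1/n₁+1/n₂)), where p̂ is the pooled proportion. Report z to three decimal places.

p̂₁ = 215/619 = 0.34733, p̂₂ = 70/190 = 0.36842.
Pooled p̂ = (215+70)/(619+190) = 285/809 = 0.35229.
SE = √(0.228181 × 0.00687867) = 0.03962.
z = (0.34733 − 0.36842)/0.03962 = -0.02109/0.03962 = -0.532.
p-value = P(Z < -0.532) ≈ 0.2973.

z = -0.532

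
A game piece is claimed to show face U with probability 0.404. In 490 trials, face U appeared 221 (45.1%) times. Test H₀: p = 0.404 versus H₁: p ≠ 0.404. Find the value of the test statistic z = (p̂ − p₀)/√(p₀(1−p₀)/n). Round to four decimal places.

p̂ = 221/490 = 0.4510204.
Under H₀, SE = √(0.404·0.596/490) = √(0.000491396) = 0.0221675.
z = (0.4510204 − 0.404)/0.0221675 = 0.0470204/0.0221675 = 2.1211.

z = 2.1211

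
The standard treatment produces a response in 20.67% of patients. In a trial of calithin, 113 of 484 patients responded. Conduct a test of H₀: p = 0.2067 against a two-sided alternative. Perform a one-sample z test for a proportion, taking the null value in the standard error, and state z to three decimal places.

p̂ = 113/484 ≈ 0.23347.
SE = √(p₀(1−p₀)/n) = √(0.16398/484) = 0.01841.
z = (0.23347 − 0.2067)/0.01841 = 0.02677/0.01841 = 1.454.
Two-sided p-value ≈ 2·Φ(−1.454) = 0.1458.

z = 1.454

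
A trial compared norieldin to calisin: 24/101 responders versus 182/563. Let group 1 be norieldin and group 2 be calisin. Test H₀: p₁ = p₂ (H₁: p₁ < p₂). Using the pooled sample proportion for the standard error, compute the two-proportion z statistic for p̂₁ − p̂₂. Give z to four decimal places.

p̂₁ = 24/101 ≈ 0.237624, p̂₂ = 182/563 ≈ 0.323268.
Pooled p̂ = (24+182)/(101+563) = 206/664 = 0.310241.
SE = √(p̂(1−p̂)(1/n₁+1/n₂)) = √(0.310241·0.689759·0.0116772) = √(0.00249882) = 0.049988.
z = (0.237624 − 0.323268)/0.049988 = -0.085644/0.049988 = -1.7133.
p-value = P(Z < -1.713) ≈ 0.0433.

z = -1.7133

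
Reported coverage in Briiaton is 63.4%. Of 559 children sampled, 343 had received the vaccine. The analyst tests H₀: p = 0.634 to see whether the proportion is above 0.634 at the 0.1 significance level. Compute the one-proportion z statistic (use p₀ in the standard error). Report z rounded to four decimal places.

p̂ = 343/559 = 0.613596.
Standard error under H₀: √(0.634×0.366/559) = 0.020374.
z = (0.613596 − 0.634)/0.020374 = -0.020404/0.020374 = -1.0015.
p-value = P(Z > -1.001) ≈ 0.8417; since p > α = 0.1, fail to reject H₀.

z = -1.0015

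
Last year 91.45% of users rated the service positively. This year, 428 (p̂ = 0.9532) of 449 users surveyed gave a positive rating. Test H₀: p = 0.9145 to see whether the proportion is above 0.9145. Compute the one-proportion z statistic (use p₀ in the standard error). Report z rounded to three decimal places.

p̂ = 428/449 ≈ 0.953229.
SE = √(p₀(1−p₀)/n) = √(0.07819/449) = 0.013196.
z = (0.953229 − 0.9145)/0.013196 = 0.038729/0.013196 = 2.935.
p-value = P(Z > 2.935) ≈ 0.0017.

z = 2.935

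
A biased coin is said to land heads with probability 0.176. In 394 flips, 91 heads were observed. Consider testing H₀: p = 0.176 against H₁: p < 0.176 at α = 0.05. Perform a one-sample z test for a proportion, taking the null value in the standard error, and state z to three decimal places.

z = 2.865

p̂ = 91/394 = 0.230964.
Standard error under H₀: √(0.176×0.824/394) = 0.019185.
z = (0.230964 − 0.176)/0.019185 = 0.054964/0.019185 = 2.865.
p-value = P(Z < 2.865) ≈ 0.9979. With α = 0.05, fail to reject H₀.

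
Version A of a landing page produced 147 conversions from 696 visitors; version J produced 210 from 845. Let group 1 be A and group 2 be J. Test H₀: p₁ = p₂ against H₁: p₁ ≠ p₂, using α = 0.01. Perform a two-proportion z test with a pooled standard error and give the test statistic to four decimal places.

p̂₁ = 147/696 ≈ 0.211207, p̂₂ = 210/845 ≈ 0.248521.
Pooled p̂ = (147+210)/(696+845) = 357/1541 = 0.231668.
SE = √(p̂(1−p̂)(1/n₁+1/n₂)) = √(0.231668·0.768332·0.00262021) = √(0.000466392) = 0.021596.
z = (0.211207 − 0.248521)/0.021596 = -0.037314/0.021596 = -1.7278.
p-value = 2·P(Z > 1.728) ≈ 0.0840, so at α = 0.01 we fail to reject H₀.

z = -1.7278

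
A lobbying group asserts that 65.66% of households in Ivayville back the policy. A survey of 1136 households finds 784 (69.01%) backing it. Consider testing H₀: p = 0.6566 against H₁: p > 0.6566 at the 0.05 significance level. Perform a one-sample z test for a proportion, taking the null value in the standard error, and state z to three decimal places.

z = 2.381

p̂ = 784/1136 = 0.690141.
Standard error under H₀: √(0.6566×0.3434/1136) = 0.014088.
z = (0.690141 − 0.6566)/0.014088 = 0.033541/0.014088 = 2.381.
p-value = P(Z > 2.381) ≈ 0.0086. With α = 0.05, reject H₀.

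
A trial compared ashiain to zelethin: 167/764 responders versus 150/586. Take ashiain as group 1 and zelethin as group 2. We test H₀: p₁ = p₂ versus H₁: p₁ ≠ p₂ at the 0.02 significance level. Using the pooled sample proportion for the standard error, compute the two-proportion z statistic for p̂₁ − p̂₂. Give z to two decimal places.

p̂₁ = 167/764 ≈ 0.2186, p̂₂ = 150/586 ≈ 0.2560.
Pooled p̂ = (167+150)/(764+586) = 317/1350 = 0.2348.
SE = √(0.179677 × 0.00301539) = 0.0233.
z = (0.2186 − 0.2560)/0.0233 = -0.0374/0.0233 = -1.61.
Two-sided p-value ≈ 2·Φ(−1.606) = 0.1082, so at α = 0.02 we fail to reject H₀.

z = -1.61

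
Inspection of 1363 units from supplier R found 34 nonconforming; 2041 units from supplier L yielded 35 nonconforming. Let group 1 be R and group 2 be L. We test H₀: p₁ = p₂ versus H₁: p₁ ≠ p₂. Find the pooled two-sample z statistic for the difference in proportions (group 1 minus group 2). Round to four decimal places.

z = 1.5816

p̂₁ = 34/1363 = 0.0249450, p̂₂ = 35/2041 = 0.0171485.
Pooled p̂ = (34+35)/(1363+2041) = 69/3404 = 0.0202703.
SE = √(p̂(1−p̂)(1/n₁+1/n₂)) = √(0.0202703·0.9797297·0.00122363) = √(2.43006e-05) = 0.0049296.
z = (0.0249450 − 0.0171485)/0.0049296 = 0.0077965/0.0049296 = 1.5816.
p-value = 2·P(Z > 1.582) ≈ 0.1137.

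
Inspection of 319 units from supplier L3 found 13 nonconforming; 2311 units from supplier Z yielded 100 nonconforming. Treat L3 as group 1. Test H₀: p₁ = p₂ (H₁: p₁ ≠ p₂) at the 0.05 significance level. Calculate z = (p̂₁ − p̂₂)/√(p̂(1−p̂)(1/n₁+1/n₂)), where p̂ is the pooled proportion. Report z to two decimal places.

z = -0.21

p̂₁ = 13/319 ≈ 0.0408, p̂₂ = 100/2311 ≈ 0.0433.
Pooled p̂ = (13+100)/(319+2311) = 113/2630 = 0.0430.
SE = √(0.0411197 × 0.00356751) = 0.0121.
z = (0.0408 − 0.0433)/0.0121 = -0.0025/0.0121 = -0.21.
Two-sided p-value ≈ 2·Φ(−0.208) = 0.8352; since p > α = 0.05, fail to reject H₀.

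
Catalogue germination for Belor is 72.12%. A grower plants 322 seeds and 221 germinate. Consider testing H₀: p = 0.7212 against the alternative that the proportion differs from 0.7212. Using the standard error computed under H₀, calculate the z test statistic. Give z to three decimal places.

z = -1.395

p̂ = 221/322 = 0.68634.
Standard error under H₀: √(0.7212×0.2788/322) = 0.02499.
z = (0.68634 − 0.7212)/0.02499 = -0.03486/0.02499 = -1.395.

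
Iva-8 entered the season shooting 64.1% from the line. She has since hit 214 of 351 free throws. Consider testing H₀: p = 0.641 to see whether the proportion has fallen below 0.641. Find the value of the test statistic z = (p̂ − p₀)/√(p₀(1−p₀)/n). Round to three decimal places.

z = -1.223

p̂ = 214/351 ≈ 0.60969.
SE = √(p₀(1−p₀)/n) = √(0.23012/351) = 0.02560.
z = (0.60969 − 0.641)/0.02560 = -0.03131/0.02560 = -1.223.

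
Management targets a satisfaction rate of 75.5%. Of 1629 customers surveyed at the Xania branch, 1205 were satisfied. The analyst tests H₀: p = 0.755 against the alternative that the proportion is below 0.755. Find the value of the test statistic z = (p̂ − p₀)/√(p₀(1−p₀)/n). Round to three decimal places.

z = -1.434

p̂ = 1205/1629 = 0.739718.
SE = √(p₀(1−p₀)/n) = √(0.18498/1629) = 0.010656.
z = (0.739718 − 0.755)/0.010656 = -0.015282/0.010656 = -1.434.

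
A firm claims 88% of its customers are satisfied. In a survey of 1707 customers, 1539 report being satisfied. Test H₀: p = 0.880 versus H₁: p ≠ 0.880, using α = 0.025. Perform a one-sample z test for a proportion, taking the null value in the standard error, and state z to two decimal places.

z = 2.74

p̂ = 1539/1707 ≈ 0.90158.
Standard error under H₀: √(0.88×0.12/1707) = 0.00787.
z = (0.90158 − 0.88)/0.00787 = 0.02158/0.00787 = 2.74.
Two-sided p-value ≈ 2·Φ(−2.744) = 0.0061; since p < α = 0.025, reject H₀.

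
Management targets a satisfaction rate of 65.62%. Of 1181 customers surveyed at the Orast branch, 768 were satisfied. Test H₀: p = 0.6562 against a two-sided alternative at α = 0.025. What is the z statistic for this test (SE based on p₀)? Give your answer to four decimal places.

p̂ = 768/1181 = 0.6502964.
SE = √(p₀(1−p₀)/n) = √(0.2256/1181) = 0.0138212.
z = (0.6502964 − 0.6562)/0.0138212 = -0.0059036/0.0138212 = -0.4271.
p-value = 2·P(Z > 0.427) ≈ 0.6693; since p > α = 0.025, fail to reject H₀.

z = -0.4271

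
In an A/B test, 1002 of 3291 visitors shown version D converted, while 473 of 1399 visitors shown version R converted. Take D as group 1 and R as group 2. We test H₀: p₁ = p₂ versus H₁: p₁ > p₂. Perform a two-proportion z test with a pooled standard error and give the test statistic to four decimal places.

z = -2.2695

p̂₁ = 1002/3291 ≈ 0.304467, p̂₂ = 473/1399 ≈ 0.338099.
Pooled p̂ = (1002+473)/(3291+1399) = 1475/4690 = 0.314499.
SE = √(0.215589 × 0.00101866) = 0.014819.
z = (0.304467 − 0.338099)/0.014819 = -0.033632/0.014819 = -2.2695.
p-value = P(Z > -2.269) ≈ 0.9884.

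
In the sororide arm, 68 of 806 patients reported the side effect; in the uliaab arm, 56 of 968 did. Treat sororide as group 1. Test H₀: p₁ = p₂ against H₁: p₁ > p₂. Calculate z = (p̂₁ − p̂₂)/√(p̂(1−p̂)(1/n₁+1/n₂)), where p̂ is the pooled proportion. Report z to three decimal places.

p̂₁ = 68/806 ≈ 0.08437, p̂₂ = 56/968 ≈ 0.05785.
Pooled p̂ = (68+56)/(806+968) = 124/1774 = 0.06990.
SE = √(0.0650127 × 0.00227375) = 0.01216.
z = (0.08437 − 0.05785)/0.01216 = 0.02652/0.01216 = 2.181.
p-value = P(Z > 2.181) ≈ 0.0146.

z = 2.181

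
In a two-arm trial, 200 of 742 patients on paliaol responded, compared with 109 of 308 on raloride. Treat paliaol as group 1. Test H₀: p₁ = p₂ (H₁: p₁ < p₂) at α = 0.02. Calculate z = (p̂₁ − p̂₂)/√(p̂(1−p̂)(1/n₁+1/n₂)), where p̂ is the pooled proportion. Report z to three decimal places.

z = -2.731

p̂₁ = 200/742 = 0.26954, p̂₂ = 109/308 = 0.35390.
Pooled p̂ = (200+109)/(742+308) = 309/1050 = 0.29429.
SE = √(0.207682 × 0.00459446) = 0.03089.
z = (0.26954 − 0.35390)/0.03089 = -0.08436/0.03089 = -2.731.
p-value = P(Z < -2.731) ≈ 0.0032. With α = 0.02, reject H₀.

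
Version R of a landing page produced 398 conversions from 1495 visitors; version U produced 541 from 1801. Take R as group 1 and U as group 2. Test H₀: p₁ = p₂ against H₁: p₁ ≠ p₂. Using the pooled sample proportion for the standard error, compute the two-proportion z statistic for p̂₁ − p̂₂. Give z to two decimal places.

z = -2.16

p̂₁ = 398/1495 = 0.2662, p̂₂ = 541/1801 = 0.3004.
Pooled p̂ = (398+541)/(1495+1801) = 939/3296 = 0.2849.
SE = √(0.203728 × 0.00122414) = 0.0158.
z = (0.2662 − 0.3004)/0.0158 = -0.0342/0.0158 = -2.16.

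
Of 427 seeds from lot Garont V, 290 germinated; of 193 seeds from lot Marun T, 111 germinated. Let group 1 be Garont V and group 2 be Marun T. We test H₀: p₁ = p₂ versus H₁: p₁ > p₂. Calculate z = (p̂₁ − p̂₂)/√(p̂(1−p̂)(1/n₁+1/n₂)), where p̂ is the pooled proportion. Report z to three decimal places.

p̂₁ = 290/427 = 0.67916, p̂₂ = 111/193 = 0.57513.
Pooled p̂ = (290+111)/(427+193) = 401/620 = 0.64677.
SE = √(0.228457 × 0.00752327) = 0.04146.
z = (0.67916 − 0.57513)/0.04146 = 0.10403/0.04146 = 2.509.

z = 2.509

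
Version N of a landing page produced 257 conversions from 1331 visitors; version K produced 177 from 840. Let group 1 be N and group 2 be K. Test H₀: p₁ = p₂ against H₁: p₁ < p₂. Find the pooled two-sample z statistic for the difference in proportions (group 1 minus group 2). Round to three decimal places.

p̂₁ = 257/1331 ≈ 0.19309, p̂₂ = 177/840 ≈ 0.21071.
Pooled p̂ = (257+177)/(1331+840) = 434/2171 = 0.19991.
SE = √(0.159945 × 0.00194179) = 0.01762.
z = (0.19309 − 0.21071)/0.01762 = -0.01762/0.01762 = -1.000.

z = -1.000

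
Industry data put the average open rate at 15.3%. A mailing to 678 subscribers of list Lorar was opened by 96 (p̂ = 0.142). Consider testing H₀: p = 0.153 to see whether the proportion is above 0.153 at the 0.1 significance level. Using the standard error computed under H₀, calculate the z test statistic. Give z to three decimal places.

z = -0.825

p̂ = 96/678 = 0.14159.
Standard error under H₀: √(0.153×0.847/678) = 0.01383.
z = (0.14159 − 0.153)/0.01383 = -0.01141/0.01383 = -0.825.
p-value = P(Z > -0.825) ≈ 0.7953. With α = 0.1, fail to reject H₀.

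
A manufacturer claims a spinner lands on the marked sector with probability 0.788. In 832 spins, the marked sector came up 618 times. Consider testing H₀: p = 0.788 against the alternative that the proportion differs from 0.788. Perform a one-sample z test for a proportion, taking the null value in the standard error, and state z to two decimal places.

p̂ = 618/832 ≈ 0.74279.
Under H₀, SE = √(0.788·0.212/832) = √(0.000200788) = 0.01417.
z = (0.74279 − 0.788)/0.01417 = -0.04521/0.01417 = -3.19.

z = -3.19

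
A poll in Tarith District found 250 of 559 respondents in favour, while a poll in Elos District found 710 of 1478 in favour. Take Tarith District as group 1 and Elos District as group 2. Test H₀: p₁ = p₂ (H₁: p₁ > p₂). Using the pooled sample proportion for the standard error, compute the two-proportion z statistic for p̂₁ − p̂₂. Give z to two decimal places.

p̂₁ = 250/559 ≈ 0.4472, p̂₂ = 710/1478 ≈ 0.4804.
Pooled p̂ = (250+710)/(559+1478) = 960/2037 = 0.4713.
SE = √(0.249175 × 0.0024655) = 0.0248.
z = (0.4472 − 0.4804)/0.0248 = -0.0332/0.0248 = -1.34.

z = -1.34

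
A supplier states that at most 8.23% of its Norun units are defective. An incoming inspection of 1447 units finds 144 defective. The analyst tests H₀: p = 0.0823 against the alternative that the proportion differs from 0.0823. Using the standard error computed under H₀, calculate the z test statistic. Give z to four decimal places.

p̂ = 144/1447 ≈ 0.0995162.
Standard error under H₀: √(0.0823×0.9177/1447) = 0.0072246.
z = (0.0995162 − 0.0823)/0.0072246 = 0.0172162/0.0072246 = 2.3830.
p-value = 2·P(Z > 2.383) ≈ 0.0172.

z = 2.3830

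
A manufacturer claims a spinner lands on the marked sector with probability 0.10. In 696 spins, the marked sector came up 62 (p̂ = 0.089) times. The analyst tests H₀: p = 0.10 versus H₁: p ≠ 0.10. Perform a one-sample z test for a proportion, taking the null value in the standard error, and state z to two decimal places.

z = -0.96

p̂ = 62/696 ≈ 0.0891.
Under H₀, SE = √(0.1·0.9/696) = √(0.00012931) = 0.0114.
z = (0.0891 − 0.1)/0.0114 = -0.0109/0.0114 = -0.96.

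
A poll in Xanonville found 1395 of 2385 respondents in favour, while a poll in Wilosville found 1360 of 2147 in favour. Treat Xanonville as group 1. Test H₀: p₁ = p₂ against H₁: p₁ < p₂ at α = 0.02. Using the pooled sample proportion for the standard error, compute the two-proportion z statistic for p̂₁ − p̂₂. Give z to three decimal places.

p̂₁ = 1395/2385 = 0.58491, p̂₂ = 1360/2147 = 0.63344.
Pooled p̂ = (1395+1360)/(2385+2147) = 2755/4532 = 0.60790.
SE = √(0.238358 × 0.000885053) = 0.01452.
z = (0.58491 − 0.63344)/0.01452 = -0.04853/0.01452 = -3.342.
p-value = P(Z < -3.342) ≈ 0.0004. With α = 0.02, reject H₀.

z = -3.342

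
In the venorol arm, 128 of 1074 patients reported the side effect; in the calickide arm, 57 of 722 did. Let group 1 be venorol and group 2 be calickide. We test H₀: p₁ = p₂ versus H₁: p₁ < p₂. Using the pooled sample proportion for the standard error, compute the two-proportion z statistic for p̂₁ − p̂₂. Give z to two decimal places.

p̂₁ = 128/1074 ≈ 0.11918, p̂₂ = 57/722 ≈ 0.07895.
Pooled p̂ = (128+57)/(1074+722) = 185/1796 = 0.10301.
SE = √(0.0923963 × 0.00231614) = 0.01463.
z = (0.11918 − 0.07895)/0.01463 = 0.04023/0.01463 = 2.75.

z = 2.75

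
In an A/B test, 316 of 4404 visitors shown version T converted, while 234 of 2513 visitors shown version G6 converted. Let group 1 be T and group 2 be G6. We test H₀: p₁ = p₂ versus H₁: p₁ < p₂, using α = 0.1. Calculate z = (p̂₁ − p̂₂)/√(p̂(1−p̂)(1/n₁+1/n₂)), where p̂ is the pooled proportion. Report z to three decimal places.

p̂₁ = 316/4404 = 0.071753, p̂₂ = 234/2513 = 0.093116.
Pooled p̂ = (316+234)/(4404+2513) = 550/6917 = 0.079514.
SE = √(0.0731917 × 0.000624997) = 0.006763.
z = (0.071753 − 0.093116)/0.006763 = -0.021363/0.006763 = -3.159.
p-value = P(Z < -3.159) ≈ 0.0008, so at α = 0.1 we reject H₀.

z = -3.159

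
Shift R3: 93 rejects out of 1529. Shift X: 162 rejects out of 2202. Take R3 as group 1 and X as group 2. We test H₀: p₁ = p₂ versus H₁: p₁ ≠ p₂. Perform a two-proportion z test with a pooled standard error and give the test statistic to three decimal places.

z = -1.517

p̂₁ = 93/1529 ≈ 0.060824, p̂₂ = 162/2202 ≈ 0.073569.
Pooled p̂ = (93+162)/(1529+2202) = 255/3731 = 0.068346.
SE = √(p̂(1−p̂)(1/n₁+1/n₂)) = √(0.068346·0.931654·0.00110815) = √(7.05618e-05) = 0.008400.
z = (0.060824 − 0.073569)/0.008400 = -0.012745/0.008400 = -1.517.
Two-sided p-value ≈ 2·Φ(−1.517) = 0.1292.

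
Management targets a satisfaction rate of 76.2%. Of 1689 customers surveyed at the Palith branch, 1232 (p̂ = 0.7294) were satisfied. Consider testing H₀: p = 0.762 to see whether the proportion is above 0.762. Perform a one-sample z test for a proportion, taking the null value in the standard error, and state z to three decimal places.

p̂ = 1232/1689 = 0.72943.
Standard error under H₀: √(0.762×0.238/1689) = 0.01036.
z = (0.72943 − 0.762)/0.01036 = -0.03257/0.01036 = -3.144.

z = -3.144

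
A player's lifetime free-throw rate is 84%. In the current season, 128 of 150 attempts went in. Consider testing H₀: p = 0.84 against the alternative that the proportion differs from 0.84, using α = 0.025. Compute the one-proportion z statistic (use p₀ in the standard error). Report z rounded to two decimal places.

p̂ = 128/150 = 0.85333.
Standard error under H₀: √(0.84×0.16/150) = 0.02993.
z = (0.85333 − 0.84)/0.02993 = 0.01333/0.02993 = 0.45.
p-value = 2·P(Z > 0.445) ≈ 0.6560; since p > α = 0.025, fail to reject H₀.

z = 0.45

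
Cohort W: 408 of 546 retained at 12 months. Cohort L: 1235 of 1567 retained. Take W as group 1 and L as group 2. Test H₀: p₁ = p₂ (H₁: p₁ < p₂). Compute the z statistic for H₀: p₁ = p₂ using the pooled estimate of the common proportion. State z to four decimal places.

p̂₁ = 408/546 ≈ 0.747253, p̂₂ = 1235/1567 ≈ 0.788130.
Pooled p̂ = (408+1235)/(546+1567) = 1643/2113 = 0.777567.
SE = √(0.172956 × 0.00246966) = 0.020667.
z = (0.747253 − 0.788130)/0.020667 = -0.040877/0.020667 = -1.9779.

z = -1.9779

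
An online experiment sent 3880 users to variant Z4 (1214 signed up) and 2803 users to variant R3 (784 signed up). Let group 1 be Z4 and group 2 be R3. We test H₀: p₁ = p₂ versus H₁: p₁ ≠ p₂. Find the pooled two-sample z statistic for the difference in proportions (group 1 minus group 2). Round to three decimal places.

p̂₁ = 1214/3880 = 0.31289, p̂₂ = 784/2803 = 0.27970.
Pooled p̂ = (1214+784)/(3880+2803) = 1998/6683 = 0.29897.
SE = √(0.209586 × 0.000614493) = 0.01135.
z = (0.31289 − 0.27970)/0.01135 = 0.03319/0.01135 = 2.924.

z = 2.924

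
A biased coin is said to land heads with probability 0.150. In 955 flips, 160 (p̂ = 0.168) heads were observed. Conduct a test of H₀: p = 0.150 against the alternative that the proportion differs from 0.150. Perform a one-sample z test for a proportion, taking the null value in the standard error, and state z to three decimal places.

z = 1.518

p̂ = 160/955 = 0.167539.
SE = √(p₀(1−p₀)/n) = √(0.1275/955) = 0.011555.
z = (0.167539 − 0.15)/0.011555 = 0.017539/0.011555 = 1.518.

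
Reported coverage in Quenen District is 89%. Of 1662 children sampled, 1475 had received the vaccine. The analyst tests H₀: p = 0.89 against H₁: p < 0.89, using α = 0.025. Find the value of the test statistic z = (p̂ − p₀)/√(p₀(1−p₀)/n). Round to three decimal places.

p̂ = 1475/1662 ≈ 0.887485.
Standard error under H₀: √(0.89×0.11/1662) = 0.007675.
z = (0.887485 − 0.89)/0.007675 = -0.002515/0.007675 = -0.328.
p-value = P(Z < -0.328) ≈ 0.3716; since p > α = 0.025, fail to reject H₀.

z = -0.328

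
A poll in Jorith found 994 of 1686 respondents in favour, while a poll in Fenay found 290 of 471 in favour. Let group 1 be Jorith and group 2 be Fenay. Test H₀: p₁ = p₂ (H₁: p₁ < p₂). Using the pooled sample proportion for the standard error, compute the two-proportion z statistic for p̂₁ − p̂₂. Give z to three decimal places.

z = -1.022

p̂₁ = 994/1686 = 0.58956, p̂₂ = 290/471 = 0.61571.
Pooled p̂ = (994+290)/(1686+471) = 1284/2157 = 0.59527.
SE = √(p̂(1−p̂)(1/n₁+1/n₂)) = √(0.59527·0.40473·0.00271626) = √(0.000654411) = 0.02558.
z = (0.58956 − 0.61571)/0.02558 = -0.02615/0.02558 = -1.022.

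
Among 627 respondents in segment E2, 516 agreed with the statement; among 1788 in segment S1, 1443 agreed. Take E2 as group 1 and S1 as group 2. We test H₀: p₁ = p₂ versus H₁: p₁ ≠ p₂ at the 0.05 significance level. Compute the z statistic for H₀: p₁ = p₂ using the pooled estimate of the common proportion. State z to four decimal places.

z = 0.8764

p̂₁ = 516/627 = 0.822967, p̂₂ = 1443/1788 = 0.807047.
Pooled p̂ = (516+1443)/(627+1788) = 1959/2415 = 0.811180.
SE = √(p̂(1−p̂)(1/n₁+1/n₂)) = √(0.811180·0.188820·0.00215418) = √(0.000329949) = 0.018165.
z = (0.822967 − 0.807047)/0.018165 = 0.015920/0.018165 = 0.8764.
Two-sided p-value ≈ 2·Φ(−0.876) = 0.3808; since p > α = 0.05, fail to reject H₀.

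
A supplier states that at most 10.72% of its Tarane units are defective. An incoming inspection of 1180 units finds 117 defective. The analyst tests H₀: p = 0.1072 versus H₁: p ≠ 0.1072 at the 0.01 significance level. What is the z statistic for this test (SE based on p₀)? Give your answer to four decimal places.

p̂ = 117/1180 = 0.0991525.
Standard error under H₀: √(0.1072×0.8928/1180) = 0.0090060.
z = (0.0991525 − 0.1072)/0.0090060 = -0.0080475/0.0090060 = -0.8936.
Two-sided p-value ≈ 2·Φ(−0.894) = 0.3716; since p > α = 0.01, fail to reject H₀.

z = -0.8936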